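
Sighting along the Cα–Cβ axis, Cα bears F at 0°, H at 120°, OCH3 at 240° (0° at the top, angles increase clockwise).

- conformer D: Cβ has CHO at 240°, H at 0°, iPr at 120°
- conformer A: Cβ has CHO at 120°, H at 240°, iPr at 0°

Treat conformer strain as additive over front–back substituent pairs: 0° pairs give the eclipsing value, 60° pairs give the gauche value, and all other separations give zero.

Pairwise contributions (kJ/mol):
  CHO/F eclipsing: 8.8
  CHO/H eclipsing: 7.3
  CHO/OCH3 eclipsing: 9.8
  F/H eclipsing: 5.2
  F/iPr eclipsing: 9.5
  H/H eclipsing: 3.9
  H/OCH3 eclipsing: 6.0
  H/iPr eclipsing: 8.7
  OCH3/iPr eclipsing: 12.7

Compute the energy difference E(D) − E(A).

+0.9 kJ/mol

D (eclipsed): F–H eclipsed, H–iPr eclipsed, OCH3–CHO eclipsed; 5.2 + 8.7 + 9.8 = 23.7 kJ/mol.
A (eclipsed): F–iPr eclipsed, H–CHO eclipsed, OCH3–H eclipsed; 9.5 + 7.3 + 6.0 = 22.8 kJ/mol.
E(D) − E(A) = 23.7 − 22.8 = +0.9 kJ/mol.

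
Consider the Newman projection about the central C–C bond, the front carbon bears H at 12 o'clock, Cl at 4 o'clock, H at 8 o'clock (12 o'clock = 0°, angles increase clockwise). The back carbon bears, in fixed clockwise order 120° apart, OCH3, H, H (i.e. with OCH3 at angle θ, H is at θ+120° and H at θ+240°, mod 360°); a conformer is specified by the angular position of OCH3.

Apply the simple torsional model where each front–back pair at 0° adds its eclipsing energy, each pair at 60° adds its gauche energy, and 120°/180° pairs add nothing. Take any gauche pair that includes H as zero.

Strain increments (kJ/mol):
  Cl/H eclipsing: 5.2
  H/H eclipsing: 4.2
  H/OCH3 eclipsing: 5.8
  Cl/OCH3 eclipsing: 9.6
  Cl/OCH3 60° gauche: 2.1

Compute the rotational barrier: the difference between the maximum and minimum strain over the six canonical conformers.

18.0 kJ/mol

OCH3 at 0° is eclipsed. H at 0° is eclipsed with OCH3 at 0° (5.8); Cl at 120° is eclipsed with H at 120° (5.2); H at 240° is eclipsed with H at 240° (4.2). Total 15.2 kJ/mol.
OCH3 at 60° is staggered. Cl at 120° is gauche with OCH3 at 60° (2.1). Total 2.1 kJ/mol.
OCH3 at 120° is eclipsed. H at 0° is eclipsed with H at 0° (4.2); Cl at 120° is eclipsed with OCH3 at 120° (9.6); H at 240° is eclipsed with H at 240° (4.2). Total 18.0 kJ/mol.
OCH3 at 180° is staggered. Cl at 120° is gauche with OCH3 at 180° (2.1). Total 2.1 kJ/mol.
OCH3 at 240° is eclipsed. H at 0° is eclipsed with H at 0° (4.2); Cl at 120° is eclipsed with H at 120° (5.2); H at 240° is eclipsed with OCH3 at 240° (5.8). Total 15.2 kJ/mol.
OCH3 at 300° (staggered): no non-H gauche contacts → 0.0 kJ/mol.
Max at 120° (18.0 kJ/mol), min at 300° (0.0 kJ/mol); barrier = 18.0 kJ/mol.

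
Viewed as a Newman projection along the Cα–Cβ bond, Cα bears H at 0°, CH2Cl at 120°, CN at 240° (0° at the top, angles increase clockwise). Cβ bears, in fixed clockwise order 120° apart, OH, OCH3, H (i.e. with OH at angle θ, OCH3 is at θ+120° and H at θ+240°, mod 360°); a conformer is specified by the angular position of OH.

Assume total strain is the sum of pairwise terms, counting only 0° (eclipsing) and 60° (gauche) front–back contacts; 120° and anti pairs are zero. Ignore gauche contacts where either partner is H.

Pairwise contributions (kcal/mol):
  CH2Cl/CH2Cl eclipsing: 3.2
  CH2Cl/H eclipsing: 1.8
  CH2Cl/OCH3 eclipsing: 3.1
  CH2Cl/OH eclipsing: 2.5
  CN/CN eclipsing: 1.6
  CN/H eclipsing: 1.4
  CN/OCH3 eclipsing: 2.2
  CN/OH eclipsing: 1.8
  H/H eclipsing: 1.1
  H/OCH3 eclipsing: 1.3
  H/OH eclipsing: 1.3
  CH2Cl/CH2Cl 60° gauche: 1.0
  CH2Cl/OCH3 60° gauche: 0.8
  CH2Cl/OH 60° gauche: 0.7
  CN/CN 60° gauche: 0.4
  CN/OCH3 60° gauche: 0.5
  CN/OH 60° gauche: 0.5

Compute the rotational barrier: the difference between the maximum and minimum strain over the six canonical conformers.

OH at 0° (eclipsed): H(0°)/OH(0°) eclipsed 1.3; CH2Cl(120°)/OCH3(120°) eclipsed 3.1; CN(240°)/H(240°) eclipsed 1.4 → 5.8 kcal/mol.
OH at 60° (staggered): CH2Cl(120°)/OH(60°) gauche 0.7; CH2Cl(120°)/OCH3(180°) gauche 0.8; CN(240°)/OCH3(180°) gauche 0.5 → 2.0 kcal/mol.
OH at 120° (eclipsed): H(0°)/H(0°) eclipsed 1.1; CH2Cl(120°)/OH(120°) eclipsed 2.5; CN(240°)/OCH3(240°) eclipsed 2.2 → 5.8 kcal/mol.
OH at 180° (staggered): CH2Cl(120°)/OH(180°) gauche 0.7; CN(240°)/OH(180°) gauche 0.5; CN(240°)/OCH3(300°) gauche 0.5 → 1.7 kcal/mol.
OH at 240° (eclipsed): H(0°)/OCH3(0°) eclipsed 1.3; CH2Cl(120°)/H(120°) eclipsed 1.8; CN(240°)/OH(240°) eclipsed 1.8 → 4.9 kcal/mol.
OH at 300° (staggered): CH2Cl(120°)/OCH3(60°) gauche 0.8; CN(240°)/OH(300°) gauche 0.5 → 1.3 kcal/mol.
Max at 0° (5.8 kcal/mol), min at 300° (1.3 kcal/mol); barrier = 4.5 kcal/mol.

4.5 kcal/mol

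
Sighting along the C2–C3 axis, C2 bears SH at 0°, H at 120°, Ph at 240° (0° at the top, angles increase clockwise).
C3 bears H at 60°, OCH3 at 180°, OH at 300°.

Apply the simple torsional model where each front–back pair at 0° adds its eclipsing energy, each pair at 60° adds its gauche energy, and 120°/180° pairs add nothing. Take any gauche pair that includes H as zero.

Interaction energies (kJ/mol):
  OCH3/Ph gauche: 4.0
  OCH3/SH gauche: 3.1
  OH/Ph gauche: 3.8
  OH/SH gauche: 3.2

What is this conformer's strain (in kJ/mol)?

This conformer is staggered. SH at 0° is gauche with OH at 300° (3.2); Ph at 240° is gauche with OCH3 at 180° (4.0); Ph at 240° is gauche with OH at 300° (3.8). Total 11.0 kJ/mol.

11.0 kJ/mol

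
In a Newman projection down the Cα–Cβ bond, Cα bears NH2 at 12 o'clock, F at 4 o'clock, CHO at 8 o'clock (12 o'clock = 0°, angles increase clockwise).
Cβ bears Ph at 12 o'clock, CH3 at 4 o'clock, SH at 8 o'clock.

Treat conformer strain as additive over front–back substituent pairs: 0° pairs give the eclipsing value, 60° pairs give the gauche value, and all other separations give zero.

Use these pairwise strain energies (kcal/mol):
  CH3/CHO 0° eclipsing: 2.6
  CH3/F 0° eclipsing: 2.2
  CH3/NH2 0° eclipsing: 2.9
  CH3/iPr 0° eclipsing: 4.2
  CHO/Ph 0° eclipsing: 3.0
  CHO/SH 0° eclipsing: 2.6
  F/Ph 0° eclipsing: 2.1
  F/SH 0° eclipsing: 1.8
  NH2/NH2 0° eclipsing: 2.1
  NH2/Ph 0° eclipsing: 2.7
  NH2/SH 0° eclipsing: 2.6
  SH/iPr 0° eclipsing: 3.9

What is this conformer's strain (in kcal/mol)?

7.5 kcal/mol

This conformer (eclipsed): NH2–Ph eclipsed, F–CH3 eclipsed, CHO–SH eclipsed; 2.7 + 2.2 + 2.6 = 7.5 kcal/mol.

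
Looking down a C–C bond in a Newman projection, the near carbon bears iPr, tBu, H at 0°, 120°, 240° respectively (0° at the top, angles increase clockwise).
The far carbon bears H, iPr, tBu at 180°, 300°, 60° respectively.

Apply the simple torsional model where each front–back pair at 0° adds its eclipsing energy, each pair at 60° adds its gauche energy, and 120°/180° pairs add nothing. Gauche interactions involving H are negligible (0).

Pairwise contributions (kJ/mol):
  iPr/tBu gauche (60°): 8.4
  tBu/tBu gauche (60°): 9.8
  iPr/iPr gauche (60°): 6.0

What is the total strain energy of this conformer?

This conformer (staggered): iPr–iPr gauche, iPr–tBu gauche, tBu–tBu gauche; 6.0 + 8.4 + 9.8 = 24.2 kJ/mol.

24.2 kJ/mol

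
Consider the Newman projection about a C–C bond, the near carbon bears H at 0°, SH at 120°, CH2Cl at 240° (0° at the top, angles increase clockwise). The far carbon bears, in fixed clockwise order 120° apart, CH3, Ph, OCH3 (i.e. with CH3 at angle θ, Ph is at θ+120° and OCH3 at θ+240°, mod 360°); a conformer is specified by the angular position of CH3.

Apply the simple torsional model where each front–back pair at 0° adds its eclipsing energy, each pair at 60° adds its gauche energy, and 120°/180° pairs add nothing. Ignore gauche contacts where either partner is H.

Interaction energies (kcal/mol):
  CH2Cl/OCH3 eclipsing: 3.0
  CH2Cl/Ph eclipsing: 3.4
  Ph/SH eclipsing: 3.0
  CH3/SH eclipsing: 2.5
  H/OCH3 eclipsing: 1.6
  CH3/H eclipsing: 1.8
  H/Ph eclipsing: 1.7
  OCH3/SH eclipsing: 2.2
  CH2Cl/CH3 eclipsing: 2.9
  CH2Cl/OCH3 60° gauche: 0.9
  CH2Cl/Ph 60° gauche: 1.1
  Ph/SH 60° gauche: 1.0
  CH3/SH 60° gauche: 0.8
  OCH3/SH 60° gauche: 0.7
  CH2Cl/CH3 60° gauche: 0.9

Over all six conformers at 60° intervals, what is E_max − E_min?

4.3 kcal/mol

CH3 at 0° (eclipsed): H–CH3 eclipsed, SH–Ph eclipsed, CH2Cl–OCH3 eclipsed; 1.8 + 3.0 + 3.0 = 7.8 kcal/mol.
CH3 at 60° (staggered): SH–CH3 gauche, SH–Ph gauche, CH2Cl–Ph gauche, CH2Cl–OCH3 gauche; 0.8 + 1.0 + 1.1 + 0.9 = 3.8 kcal/mol.
CH3 at 120° (eclipsed): H–OCH3 eclipsed, SH–CH3 eclipsed, CH2Cl–Ph eclipsed; 1.6 + 2.5 + 3.4 = 7.5 kcal/mol.
CH3 at 180° (staggered): SH–CH3 gauche, SH–OCH3 gauche, CH2Cl–CH3 gauche, CH2Cl–Ph gauche; 0.8 + 0.7 + 0.9 + 1.1 = 3.5 kcal/mol.
CH3 at 240° (eclipsed): H–Ph eclipsed, SH–OCH3 eclipsed, CH2Cl–CH3 eclipsed; 1.7 + 2.2 + 2.9 = 6.8 kcal/mol.
CH3 at 300° (staggered): SH–Ph gauche, SH–OCH3 gauche, CH2Cl–CH3 gauche, CH2Cl–OCH3 gauche; 1.0 + 0.7 + 0.9 + 0.9 = 3.5 kcal/mol.
Max at 0° (7.8 kcal/mol), min at 180° (3.5 kcal/mol); barrier = 4.3 kcal/mol.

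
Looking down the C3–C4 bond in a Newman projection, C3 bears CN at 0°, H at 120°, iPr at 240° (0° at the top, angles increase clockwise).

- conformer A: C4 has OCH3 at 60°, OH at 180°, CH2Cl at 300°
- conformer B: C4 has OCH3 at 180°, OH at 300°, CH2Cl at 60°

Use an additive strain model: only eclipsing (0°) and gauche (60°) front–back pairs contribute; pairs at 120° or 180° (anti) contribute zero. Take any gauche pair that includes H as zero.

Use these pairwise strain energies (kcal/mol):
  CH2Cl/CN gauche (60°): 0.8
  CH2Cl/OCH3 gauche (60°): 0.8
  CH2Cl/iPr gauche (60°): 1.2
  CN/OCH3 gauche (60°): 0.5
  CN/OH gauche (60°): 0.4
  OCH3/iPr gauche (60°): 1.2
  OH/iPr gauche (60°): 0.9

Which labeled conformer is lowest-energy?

A (staggered): CN(0°)/OCH3(60°) gauche 0.5; CN(0°)/CH2Cl(300°) gauche 0.8; iPr(240°)/OH(180°) gauche 0.9; iPr(240°)/CH2Cl(300°) gauche 1.2 → 3.4 kcal/mol.
B (staggered): CN(0°)/OH(300°) gauche 0.4; CN(0°)/CH2Cl(60°) gauche 0.8; iPr(240°)/OCH3(180°) gauche 1.2; iPr(240°)/OH(300°) gauche 0.9 → 3.3 kcal/mol.
B has the lowest total (3.3 kcal/mol).

B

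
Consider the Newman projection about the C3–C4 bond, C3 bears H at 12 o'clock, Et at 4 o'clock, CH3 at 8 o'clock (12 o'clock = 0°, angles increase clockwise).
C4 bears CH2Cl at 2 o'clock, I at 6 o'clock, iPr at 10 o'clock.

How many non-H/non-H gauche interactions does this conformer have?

4

Non-H gauche pairs: Et(120°)/CH2Cl(60°); Et(120°)/I(180°); CH3(240°)/I(180°); CH3(240°)/iPr(300°) — 4 interactions.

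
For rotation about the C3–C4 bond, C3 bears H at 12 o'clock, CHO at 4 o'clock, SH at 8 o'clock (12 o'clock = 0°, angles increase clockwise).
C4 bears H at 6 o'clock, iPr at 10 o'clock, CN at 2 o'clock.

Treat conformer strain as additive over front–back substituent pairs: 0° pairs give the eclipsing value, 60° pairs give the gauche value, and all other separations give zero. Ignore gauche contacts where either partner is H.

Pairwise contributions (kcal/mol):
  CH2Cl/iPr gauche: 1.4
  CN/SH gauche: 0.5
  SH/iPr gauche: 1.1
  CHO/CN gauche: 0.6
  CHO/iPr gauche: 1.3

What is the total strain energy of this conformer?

1.7 kcal/mol

This conformer is staggered. CHO at 120° is gauche with CN at 60° (0.6); SH at 240° is gauche with iPr at 300° (1.1). Total 1.7 kcal/mol.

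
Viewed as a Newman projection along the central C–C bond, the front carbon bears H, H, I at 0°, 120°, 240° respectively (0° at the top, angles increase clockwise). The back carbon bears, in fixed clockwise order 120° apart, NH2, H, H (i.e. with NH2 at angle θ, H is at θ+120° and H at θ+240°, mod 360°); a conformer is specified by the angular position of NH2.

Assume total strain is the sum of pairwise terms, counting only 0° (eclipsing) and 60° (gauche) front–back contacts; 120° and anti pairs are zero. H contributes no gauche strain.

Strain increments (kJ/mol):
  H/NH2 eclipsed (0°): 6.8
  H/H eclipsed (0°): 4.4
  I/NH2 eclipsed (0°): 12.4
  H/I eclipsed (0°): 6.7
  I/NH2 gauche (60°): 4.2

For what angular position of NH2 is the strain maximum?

240°

NH2 at 0° (eclipsed): H–NH2 eclipsed, H–H eclipsed, I–H eclipsed; 6.8 + 4.4 + 6.7 = 17.9 kJ/mol.
NH2 at 60° (staggered): no non-H gauche contacts → 0.0 kJ/mol.
NH2 at 120° (eclipsed): H–H eclipsed, H–NH2 eclipsed, I–H eclipsed; 4.4 + 6.8 + 6.7 = 17.9 kJ/mol.
NH2 at 180° (staggered): I–NH2 gauche; 4.2 = 4.2 kJ/mol.
NH2 at 240° (eclipsed): H–H eclipsed, H–H eclipsed, I–NH2 eclipsed; 4.4 + 4.4 + 12.4 = 21.2 kJ/mol.
NH2 at 300° (staggered): I–NH2 gauche; 4.2 = 4.2 kJ/mol.
The maximum (21.2 kJ/mol) occurs with NH2 at 240°.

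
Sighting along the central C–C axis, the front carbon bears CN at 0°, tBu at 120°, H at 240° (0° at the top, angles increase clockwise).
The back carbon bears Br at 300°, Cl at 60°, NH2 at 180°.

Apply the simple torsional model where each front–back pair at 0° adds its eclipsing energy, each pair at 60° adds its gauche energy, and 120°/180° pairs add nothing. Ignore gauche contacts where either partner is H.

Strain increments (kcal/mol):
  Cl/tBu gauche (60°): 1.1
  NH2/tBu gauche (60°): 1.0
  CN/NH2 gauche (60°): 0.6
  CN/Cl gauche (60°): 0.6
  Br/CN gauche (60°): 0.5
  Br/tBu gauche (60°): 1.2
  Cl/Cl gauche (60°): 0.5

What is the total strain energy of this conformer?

3.2 kcal/mol

This conformer (staggered): CN(0°)/Br(300°) gauche 0.5; CN(0°)/Cl(60°) gauche 0.6; tBu(120°)/Cl(60°) gauche 1.1; tBu(120°)/NH2(180°) gauche 1.0 → 3.2 kcal/mol.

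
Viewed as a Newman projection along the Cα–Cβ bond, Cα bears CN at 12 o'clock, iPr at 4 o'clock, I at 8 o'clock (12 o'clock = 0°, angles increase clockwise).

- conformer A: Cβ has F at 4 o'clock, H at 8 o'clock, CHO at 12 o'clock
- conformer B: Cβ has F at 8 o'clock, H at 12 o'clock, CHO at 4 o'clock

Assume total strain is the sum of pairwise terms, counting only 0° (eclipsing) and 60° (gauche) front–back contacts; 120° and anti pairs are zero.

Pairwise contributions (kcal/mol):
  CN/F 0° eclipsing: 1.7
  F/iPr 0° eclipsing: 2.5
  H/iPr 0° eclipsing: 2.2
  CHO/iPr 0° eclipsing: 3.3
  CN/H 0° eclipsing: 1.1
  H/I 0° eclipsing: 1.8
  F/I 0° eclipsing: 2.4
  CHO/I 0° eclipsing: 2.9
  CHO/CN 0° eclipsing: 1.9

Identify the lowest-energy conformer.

A

A is eclipsed. CN at 0° is eclipsed with CHO at 0° (1.9); iPr at 120° is eclipsed with F at 120° (2.5); I at 240° is eclipsed with H at 240° (1.8). Total 6.2 kcal/mol.
B is eclipsed. CN at 0° is eclipsed with H at 0° (1.1); iPr at 120° is eclipsed with CHO at 120° (3.3); I at 240° is eclipsed with F at 240° (2.4). Total 6.8 kcal/mol.
A has the lowest total (6.2 kcal/mol).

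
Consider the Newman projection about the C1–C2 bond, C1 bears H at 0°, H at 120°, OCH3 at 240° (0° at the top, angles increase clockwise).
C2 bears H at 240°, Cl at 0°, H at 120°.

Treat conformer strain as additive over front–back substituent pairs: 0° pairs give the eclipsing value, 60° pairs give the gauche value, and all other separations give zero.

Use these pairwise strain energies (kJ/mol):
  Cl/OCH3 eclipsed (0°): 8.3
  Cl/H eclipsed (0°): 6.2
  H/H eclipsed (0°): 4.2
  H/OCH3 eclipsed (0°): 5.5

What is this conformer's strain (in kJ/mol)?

15.9 kJ/mol

This conformer is eclipsed. H at 0° is eclipsed with Cl at 0° (6.2); H at 120° is eclipsed with H at 120° (4.2); OCH3 at 240° is eclipsed with H at 240° (5.5). Total 15.9 kJ/mol.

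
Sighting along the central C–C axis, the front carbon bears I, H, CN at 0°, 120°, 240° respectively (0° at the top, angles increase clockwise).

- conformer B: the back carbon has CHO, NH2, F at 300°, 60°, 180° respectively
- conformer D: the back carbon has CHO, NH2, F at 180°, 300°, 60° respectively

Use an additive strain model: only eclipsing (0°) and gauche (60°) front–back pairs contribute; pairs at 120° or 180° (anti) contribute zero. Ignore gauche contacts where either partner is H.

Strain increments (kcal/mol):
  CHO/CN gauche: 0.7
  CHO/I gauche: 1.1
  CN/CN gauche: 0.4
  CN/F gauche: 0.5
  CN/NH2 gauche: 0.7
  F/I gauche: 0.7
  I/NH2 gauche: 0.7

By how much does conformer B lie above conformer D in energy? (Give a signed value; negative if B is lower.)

B (staggered): I(0°)/CHO(300°) gauche 1.1; I(0°)/NH2(60°) gauche 0.7; CN(240°)/CHO(300°) gauche 0.7; CN(240°)/F(180°) gauche 0.5 → 3.0 kcal/mol.
D (staggered): I(0°)/NH2(300°) gauche 0.7; I(0°)/F(60°) gauche 0.7; CN(240°)/CHO(180°) gauche 0.7; CN(240°)/NH2(300°) gauche 0.7 → 2.8 kcal/mol.
E(B) − E(D) = 3.0 − 2.8 = +0.2 kcal/mol.

+0.2 kcal/mol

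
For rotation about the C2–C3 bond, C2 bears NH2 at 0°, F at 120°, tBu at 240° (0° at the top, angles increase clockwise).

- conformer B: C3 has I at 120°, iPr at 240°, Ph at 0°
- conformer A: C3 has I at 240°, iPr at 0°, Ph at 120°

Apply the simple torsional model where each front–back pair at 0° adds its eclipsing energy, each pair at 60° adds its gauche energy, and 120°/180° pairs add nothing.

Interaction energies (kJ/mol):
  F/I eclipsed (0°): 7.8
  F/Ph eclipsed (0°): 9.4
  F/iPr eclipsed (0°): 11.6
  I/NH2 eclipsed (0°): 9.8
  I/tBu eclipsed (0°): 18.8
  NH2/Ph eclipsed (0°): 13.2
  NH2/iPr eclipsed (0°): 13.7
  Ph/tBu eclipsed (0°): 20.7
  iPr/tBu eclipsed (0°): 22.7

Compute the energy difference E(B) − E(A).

B (eclipsed): NH2(0°)/Ph(0°) eclipsed 13.2; F(120°)/I(120°) eclipsed 7.8; tBu(240°)/iPr(240°) eclipsed 22.7 → 43.7 kJ/mol.
A (eclipsed): NH2(0°)/iPr(0°) eclipsed 13.7; F(120°)/Ph(120°) eclipsed 9.4; tBu(240°)/I(240°) eclipsed 18.8 → 41.9 kJ/mol.
E(B) − E(A) = 43.7 − 41.9 = +1.8 kJ/mol.

+1.8 kJ/mol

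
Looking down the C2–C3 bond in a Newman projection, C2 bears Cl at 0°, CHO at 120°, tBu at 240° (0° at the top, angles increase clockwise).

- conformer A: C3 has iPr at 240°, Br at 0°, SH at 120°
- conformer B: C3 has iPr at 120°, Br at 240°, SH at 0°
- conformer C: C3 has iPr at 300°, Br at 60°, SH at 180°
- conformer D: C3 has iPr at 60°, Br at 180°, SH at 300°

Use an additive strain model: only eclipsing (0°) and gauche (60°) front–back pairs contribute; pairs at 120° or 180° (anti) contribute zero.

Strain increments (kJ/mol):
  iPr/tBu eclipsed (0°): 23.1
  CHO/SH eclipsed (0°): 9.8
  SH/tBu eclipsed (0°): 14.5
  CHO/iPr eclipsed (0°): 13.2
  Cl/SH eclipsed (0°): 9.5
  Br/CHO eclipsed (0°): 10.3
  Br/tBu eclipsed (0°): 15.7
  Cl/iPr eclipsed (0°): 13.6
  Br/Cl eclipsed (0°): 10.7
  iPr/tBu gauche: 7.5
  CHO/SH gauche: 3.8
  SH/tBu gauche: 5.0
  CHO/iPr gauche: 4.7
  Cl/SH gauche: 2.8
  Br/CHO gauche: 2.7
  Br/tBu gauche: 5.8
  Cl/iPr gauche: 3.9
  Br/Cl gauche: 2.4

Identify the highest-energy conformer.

A (eclipsed): Cl–Br eclipsed, CHO–SH eclipsed, tBu–iPr eclipsed; 10.7 + 9.8 + 23.1 = 43.6 kJ/mol.
B (eclipsed): Cl–SH eclipsed, CHO–iPr eclipsed, tBu–Br eclipsed; 9.5 + 13.2 + 15.7 = 38.4 kJ/mol.
C (staggered): Cl–iPr gauche, Cl–Br gauche, CHO–Br gauche, CHO–SH gauche, tBu–iPr gauche, tBu–SH gauche; 3.9 + 2.4 + 2.7 + 3.8 + 7.5 + 5.0 = 25.3 kJ/mol.
D (staggered): Cl–iPr gauche, Cl–SH gauche, CHO–iPr gauche, CHO–Br gauche, tBu–Br gauche, tBu–SH gauche; 3.9 + 2.8 + 4.7 + 2.7 + 5.8 + 5.0 = 24.9 kJ/mol.
A has the highest total (43.6 kJ/mol).

A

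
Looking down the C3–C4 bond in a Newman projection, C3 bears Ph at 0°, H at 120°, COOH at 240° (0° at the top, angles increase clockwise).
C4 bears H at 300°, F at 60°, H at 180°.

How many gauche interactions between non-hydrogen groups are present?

1

Non-H gauche pairs: Ph(0°)/F(60°) — 1 interaction.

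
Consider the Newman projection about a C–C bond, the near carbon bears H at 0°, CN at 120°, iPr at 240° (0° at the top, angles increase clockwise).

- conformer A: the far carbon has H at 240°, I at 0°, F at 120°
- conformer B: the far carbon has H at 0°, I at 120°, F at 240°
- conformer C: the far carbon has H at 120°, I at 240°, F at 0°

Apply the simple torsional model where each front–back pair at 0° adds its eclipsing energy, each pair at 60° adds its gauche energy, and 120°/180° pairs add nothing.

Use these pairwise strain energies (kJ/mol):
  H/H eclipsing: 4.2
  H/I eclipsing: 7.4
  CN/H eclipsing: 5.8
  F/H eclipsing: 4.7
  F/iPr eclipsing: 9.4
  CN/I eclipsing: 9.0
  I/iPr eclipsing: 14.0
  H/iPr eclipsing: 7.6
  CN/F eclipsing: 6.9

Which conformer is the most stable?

A (eclipsed): H–I eclipsed, CN–F eclipsed, iPr–H eclipsed; 7.4 + 6.9 + 7.6 = 21.9 kJ/mol.
B (eclipsed): H–H eclipsed, CN–I eclipsed, iPr–F eclipsed; 4.2 + 9.0 + 9.4 = 22.6 kJ/mol.
C (eclipsed): H–F eclipsed, CN–H eclipsed, iPr–I eclipsed; 4.7 + 5.8 + 14.0 = 24.5 kJ/mol.
A has the lowest total (21.9 kJ/mol).

A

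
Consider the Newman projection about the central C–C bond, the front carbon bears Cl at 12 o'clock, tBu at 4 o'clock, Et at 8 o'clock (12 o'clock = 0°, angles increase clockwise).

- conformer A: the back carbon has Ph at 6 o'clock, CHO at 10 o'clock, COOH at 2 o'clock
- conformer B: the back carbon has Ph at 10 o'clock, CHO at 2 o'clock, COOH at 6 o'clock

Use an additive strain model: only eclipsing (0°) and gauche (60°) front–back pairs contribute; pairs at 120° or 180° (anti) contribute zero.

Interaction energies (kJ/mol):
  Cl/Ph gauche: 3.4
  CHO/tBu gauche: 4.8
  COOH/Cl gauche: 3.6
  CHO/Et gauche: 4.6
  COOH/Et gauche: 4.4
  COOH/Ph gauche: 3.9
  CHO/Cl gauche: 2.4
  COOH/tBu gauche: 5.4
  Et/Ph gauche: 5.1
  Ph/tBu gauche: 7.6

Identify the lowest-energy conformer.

A (staggered): Cl(0°)/CHO(300°) gauche 2.4; Cl(0°)/COOH(60°) gauche 3.6; tBu(120°)/Ph(180°) gauche 7.6; tBu(120°)/COOH(60°) gauche 5.4; Et(240°)/Ph(180°) gauche 5.1; Et(240°)/CHO(300°) gauche 4.6 → 28.7 kJ/mol.
B (staggered): Cl(0°)/Ph(300°) gauche 3.4; Cl(0°)/CHO(60°) gauche 2.4; tBu(120°)/CHO(60°) gauche 4.8; tBu(120°)/COOH(180°) gauche 5.4; Et(240°)/Ph(300°) gauche 5.1; Et(240°)/COOH(180°) gauche 4.4 → 25.5 kJ/mol.
B has the lowest total (25.5 kJ/mol).

B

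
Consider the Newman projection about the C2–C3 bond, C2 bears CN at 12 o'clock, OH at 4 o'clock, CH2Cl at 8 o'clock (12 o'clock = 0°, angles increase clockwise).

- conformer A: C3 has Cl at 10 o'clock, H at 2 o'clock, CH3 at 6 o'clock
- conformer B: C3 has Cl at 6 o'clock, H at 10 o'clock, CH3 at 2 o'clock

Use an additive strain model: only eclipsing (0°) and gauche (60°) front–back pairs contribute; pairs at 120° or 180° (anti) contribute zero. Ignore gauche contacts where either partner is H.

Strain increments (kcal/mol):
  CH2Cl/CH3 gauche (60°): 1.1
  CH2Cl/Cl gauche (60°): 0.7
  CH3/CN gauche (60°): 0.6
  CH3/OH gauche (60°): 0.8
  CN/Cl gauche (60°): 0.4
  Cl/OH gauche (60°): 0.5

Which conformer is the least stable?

A (staggered): CN(0°)/Cl(300°) gauche 0.4; OH(120°)/CH3(180°) gauche 0.8; CH2Cl(240°)/Cl(300°) gauche 0.7; CH2Cl(240°)/CH3(180°) gauche 1.1 → 3.0 kcal/mol.
B (staggered): CN(0°)/CH3(60°) gauche 0.6; OH(120°)/Cl(180°) gauche 0.5; OH(120°)/CH3(60°) gauche 0.8; CH2Cl(240°)/Cl(180°) gauche 0.7 → 2.6 kcal/mol.
A has the highest total (3.0 kcal/mol).

A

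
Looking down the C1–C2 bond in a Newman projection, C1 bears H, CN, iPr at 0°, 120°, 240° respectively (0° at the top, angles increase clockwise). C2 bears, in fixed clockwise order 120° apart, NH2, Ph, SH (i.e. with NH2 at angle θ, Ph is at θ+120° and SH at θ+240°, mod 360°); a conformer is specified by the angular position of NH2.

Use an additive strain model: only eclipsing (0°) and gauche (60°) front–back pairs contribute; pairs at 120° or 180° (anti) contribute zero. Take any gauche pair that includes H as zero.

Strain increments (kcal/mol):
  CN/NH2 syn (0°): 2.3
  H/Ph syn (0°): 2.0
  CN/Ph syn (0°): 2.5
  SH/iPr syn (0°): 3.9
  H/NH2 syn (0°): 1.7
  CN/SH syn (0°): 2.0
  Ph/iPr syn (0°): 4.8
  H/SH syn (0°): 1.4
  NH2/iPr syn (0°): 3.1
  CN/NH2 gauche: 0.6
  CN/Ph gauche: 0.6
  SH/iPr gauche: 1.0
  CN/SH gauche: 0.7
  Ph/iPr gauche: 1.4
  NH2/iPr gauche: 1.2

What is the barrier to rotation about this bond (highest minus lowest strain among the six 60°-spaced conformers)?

NH2 at 0° (eclipsed): H–NH2 eclipsed, CN–Ph eclipsed, iPr–SH eclipsed; 1.7 + 2.5 + 3.9 = 8.1 kcal/mol.
NH2 at 60° (staggered): CN–NH2 gauche, CN–Ph gauche, iPr–Ph gauche, iPr–SH gauche; 0.6 + 0.6 + 1.4 + 1.0 = 3.6 kcal/mol.
NH2 at 120° (eclipsed): H–SH eclipsed, CN–NH2 eclipsed, iPr–Ph eclipsed; 1.4 + 2.3 + 4.8 = 8.5 kcal/mol.
NH2 at 180° (staggered): CN–NH2 gauche, CN–SH gauche, iPr–NH2 gauche, iPr–Ph gauche; 0.6 + 0.7 + 1.2 + 1.4 = 3.9 kcal/mol.
NH2 at 240° (eclipsed): H–Ph eclipsed, CN–SH eclipsed, iPr–NH2 eclipsed; 2.0 + 2.0 + 3.1 = 7.1 kcal/mol.
NH2 at 300° (staggered): CN–Ph gauche, CN–SH gauche, iPr–NH2 gauche, iPr–SH gauche; 0.6 + 0.7 + 1.2 + 1.0 = 3.5 kcal/mol.
Max at 120° (8.5 kcal/mol), min at 300° (3.5 kcal/mol); barrier = 5.0 kcal/mol.

5.0 kcal/mol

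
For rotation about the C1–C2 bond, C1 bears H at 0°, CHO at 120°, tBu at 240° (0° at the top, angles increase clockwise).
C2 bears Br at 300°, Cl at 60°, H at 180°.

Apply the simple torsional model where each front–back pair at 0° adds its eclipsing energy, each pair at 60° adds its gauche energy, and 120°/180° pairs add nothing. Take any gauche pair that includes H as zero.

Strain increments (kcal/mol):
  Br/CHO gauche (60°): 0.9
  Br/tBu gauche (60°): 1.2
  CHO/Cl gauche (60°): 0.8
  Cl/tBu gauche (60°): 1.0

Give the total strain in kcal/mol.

This conformer (staggered): CHO(120°)/Cl(60°) gauche 0.8; tBu(240°)/Br(300°) gauche 1.2 → 2.0 kcal/mol.

2.0 kcal/mol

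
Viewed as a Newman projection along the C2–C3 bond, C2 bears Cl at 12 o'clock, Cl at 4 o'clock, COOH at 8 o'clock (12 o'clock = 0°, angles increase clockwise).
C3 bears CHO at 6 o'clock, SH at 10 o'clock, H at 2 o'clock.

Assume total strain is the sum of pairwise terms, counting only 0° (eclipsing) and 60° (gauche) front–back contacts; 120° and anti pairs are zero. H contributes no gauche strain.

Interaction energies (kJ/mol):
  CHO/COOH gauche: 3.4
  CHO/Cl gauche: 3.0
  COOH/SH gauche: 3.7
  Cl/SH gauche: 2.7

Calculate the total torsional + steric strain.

This conformer is staggered. Cl at 0° is gauche with SH at 300° (2.7); Cl at 120° is gauche with CHO at 180° (3.0); COOH at 240° is gauche with CHO at 180° (3.4); COOH at 240° is gauche with SH at 300° (3.7). Total 12.8 kJ/mol.

12.8 kJ/mol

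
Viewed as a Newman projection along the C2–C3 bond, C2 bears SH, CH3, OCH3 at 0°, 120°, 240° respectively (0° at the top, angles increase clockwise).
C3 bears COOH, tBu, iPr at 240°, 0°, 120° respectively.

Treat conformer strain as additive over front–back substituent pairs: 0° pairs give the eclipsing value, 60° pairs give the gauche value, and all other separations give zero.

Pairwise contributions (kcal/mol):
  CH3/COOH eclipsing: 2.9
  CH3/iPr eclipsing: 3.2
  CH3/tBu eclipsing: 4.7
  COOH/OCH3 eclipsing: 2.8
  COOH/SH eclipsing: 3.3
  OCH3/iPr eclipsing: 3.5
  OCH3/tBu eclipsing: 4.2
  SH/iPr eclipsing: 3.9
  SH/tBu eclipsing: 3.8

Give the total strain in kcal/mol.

This conformer (eclipsed): SH(0°)/tBu(0°) eclipsed 3.8; CH3(120°)/iPr(120°) eclipsed 3.2; OCH3(240°)/COOH(240°) eclipsed 2.8 → 9.8 kcal/mol.

9.8 kcal/mol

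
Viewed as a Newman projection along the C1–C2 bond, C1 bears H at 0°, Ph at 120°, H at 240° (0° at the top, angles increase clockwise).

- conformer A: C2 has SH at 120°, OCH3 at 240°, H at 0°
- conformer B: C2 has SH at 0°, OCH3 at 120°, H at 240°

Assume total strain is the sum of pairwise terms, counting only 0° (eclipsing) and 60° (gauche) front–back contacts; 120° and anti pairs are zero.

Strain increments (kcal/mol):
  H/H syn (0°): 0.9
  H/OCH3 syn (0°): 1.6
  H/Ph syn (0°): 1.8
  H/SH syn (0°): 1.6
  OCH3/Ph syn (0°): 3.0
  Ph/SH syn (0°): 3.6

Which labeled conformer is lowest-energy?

B

A (eclipsed): H–H eclipsed, Ph–SH eclipsed, H–OCH3 eclipsed; 0.9 + 3.6 + 1.6 = 6.1 kcal/mol.
B (eclipsed): H–SH eclipsed, Ph–OCH3 eclipsed, H–H eclipsed; 1.6 + 3.0 + 0.9 = 5.5 kcal/mol.
B has the lowest total (5.5 kcal/mol).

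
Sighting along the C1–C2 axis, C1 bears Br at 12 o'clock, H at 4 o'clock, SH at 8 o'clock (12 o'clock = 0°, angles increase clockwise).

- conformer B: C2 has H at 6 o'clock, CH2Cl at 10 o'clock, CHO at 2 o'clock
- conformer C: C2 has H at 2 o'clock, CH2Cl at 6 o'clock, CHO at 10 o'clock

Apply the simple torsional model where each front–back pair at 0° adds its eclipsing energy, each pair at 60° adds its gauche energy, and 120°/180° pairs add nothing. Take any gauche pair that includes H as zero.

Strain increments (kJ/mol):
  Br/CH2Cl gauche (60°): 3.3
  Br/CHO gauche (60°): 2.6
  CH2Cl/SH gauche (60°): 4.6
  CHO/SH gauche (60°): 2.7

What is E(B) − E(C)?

B (staggered): Br–CH2Cl gauche, Br–CHO gauche, SH–CH2Cl gauche; 3.3 + 2.6 + 4.6 = 10.5 kJ/mol.
C (staggered): Br–CHO gauche, SH–CH2Cl gauche, SH–CHO gauche; 2.6 + 4.6 + 2.7 = 9.9 kJ/mol.
E(B) − E(C) = 10.5 − 9.9 = +0.6 kJ/mol.

+0.6 kJ/mol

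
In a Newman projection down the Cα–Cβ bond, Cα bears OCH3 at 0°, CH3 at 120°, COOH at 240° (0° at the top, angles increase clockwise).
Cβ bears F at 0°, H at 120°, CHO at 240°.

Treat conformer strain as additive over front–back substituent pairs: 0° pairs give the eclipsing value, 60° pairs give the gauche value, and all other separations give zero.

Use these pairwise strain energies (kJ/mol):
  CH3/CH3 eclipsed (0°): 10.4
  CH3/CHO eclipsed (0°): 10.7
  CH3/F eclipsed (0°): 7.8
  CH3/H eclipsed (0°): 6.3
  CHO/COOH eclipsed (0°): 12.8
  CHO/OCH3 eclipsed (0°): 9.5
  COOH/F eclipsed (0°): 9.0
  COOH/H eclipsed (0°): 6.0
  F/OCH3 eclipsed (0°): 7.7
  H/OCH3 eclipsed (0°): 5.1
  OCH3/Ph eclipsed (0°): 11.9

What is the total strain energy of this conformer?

26.8 kJ/mol

This conformer is eclipsed. OCH3 at 0° is eclipsed with F at 0° (7.7); CH3 at 120° is eclipsed with H at 120° (6.3); COOH at 240° is eclipsed with CHO at 240° (12.8). Total 26.8 kJ/mol.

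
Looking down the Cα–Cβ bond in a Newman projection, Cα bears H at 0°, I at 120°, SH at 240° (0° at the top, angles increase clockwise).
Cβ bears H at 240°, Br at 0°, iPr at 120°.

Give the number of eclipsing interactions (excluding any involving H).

Non-H eclipsing pairs: I(120°)/iPr(120°) — 1 interaction.

1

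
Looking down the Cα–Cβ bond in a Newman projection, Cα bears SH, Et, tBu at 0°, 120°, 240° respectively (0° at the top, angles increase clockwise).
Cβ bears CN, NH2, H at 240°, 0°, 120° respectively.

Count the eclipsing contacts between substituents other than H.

2

Non-H eclipsing pairs: SH(0°)/NH2(0°); tBu(240°)/CN(240°) — 2 interactions.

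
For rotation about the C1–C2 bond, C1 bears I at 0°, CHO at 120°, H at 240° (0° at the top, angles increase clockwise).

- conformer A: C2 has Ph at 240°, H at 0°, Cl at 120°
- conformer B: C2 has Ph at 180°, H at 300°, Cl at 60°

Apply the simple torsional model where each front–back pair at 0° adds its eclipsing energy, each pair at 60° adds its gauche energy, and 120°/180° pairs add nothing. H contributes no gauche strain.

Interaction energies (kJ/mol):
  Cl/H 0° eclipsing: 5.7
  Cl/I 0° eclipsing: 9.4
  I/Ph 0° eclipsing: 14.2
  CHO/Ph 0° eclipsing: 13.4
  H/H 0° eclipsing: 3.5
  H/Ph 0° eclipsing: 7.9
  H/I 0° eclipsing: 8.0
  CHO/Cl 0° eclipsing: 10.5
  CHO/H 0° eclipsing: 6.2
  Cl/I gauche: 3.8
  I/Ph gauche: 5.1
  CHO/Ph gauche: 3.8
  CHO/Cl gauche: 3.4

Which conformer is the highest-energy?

A is eclipsed. I at 0° is eclipsed with H at 0° (8.0); CHO at 120° is eclipsed with Cl at 120° (10.5); H at 240° is eclipsed with Ph at 240° (7.9). Total 26.4 kJ/mol.
B is staggered. I at 0° is gauche with Cl at 60° (3.8); CHO at 120° is gauche with Ph at 180° (3.8); CHO at 120° is gauche with Cl at 60° (3.4). Total 11.0 kJ/mol.
A has the highest total (26.4 kJ/mol).

A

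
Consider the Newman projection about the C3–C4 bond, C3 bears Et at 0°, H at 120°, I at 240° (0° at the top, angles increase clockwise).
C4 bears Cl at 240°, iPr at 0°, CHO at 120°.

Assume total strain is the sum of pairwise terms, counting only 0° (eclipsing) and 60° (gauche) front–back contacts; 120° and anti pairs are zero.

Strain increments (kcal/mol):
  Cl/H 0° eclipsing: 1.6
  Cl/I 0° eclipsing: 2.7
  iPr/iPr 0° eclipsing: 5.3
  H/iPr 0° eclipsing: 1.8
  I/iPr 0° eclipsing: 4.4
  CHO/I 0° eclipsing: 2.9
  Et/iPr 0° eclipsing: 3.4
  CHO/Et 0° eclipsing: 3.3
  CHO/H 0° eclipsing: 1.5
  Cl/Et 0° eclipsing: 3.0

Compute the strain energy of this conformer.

7.6 kcal/mol

This conformer is eclipsed. Et at 0° is eclipsed with iPr at 0° (3.4); H at 120° is eclipsed with CHO at 120° (1.5); I at 240° is eclipsed with Cl at 240° (2.7). Total 7.6 kcal/mol.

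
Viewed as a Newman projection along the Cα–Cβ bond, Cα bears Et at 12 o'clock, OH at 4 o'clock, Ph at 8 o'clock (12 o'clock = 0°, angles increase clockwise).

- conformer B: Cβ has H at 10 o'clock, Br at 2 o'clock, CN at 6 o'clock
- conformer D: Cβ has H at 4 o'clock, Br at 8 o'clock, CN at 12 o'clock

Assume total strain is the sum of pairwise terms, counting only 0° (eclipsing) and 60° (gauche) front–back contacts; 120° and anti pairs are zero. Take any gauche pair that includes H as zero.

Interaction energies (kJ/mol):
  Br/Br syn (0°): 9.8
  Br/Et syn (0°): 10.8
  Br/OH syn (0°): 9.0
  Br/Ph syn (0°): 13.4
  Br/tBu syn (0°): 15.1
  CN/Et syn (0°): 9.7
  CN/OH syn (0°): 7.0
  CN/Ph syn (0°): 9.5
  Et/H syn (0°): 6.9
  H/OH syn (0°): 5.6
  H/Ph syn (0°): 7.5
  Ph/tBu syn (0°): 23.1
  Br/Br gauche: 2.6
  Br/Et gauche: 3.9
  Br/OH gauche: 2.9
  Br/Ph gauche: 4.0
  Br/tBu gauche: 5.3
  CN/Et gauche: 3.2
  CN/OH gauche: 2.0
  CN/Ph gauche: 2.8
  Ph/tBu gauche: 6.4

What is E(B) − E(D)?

B (staggered): Et(0°)/Br(60°) gauche 3.9; OH(120°)/Br(60°) gauche 2.9; OH(120°)/CN(180°) gauche 2.0; Ph(240°)/CN(180°) gauche 2.8 → 11.6 kJ/mol.
D (eclipsed): Et(0°)/CN(0°) eclipsed 9.7; OH(120°)/H(120°) eclipsed 5.6; Ph(240°)/Br(240°) eclipsed 13.4 → 28.7 kJ/mol.
E(B) − E(D) = 11.6 − 28.7 = -17.1 kJ/mol.

-17.1 kJ/mol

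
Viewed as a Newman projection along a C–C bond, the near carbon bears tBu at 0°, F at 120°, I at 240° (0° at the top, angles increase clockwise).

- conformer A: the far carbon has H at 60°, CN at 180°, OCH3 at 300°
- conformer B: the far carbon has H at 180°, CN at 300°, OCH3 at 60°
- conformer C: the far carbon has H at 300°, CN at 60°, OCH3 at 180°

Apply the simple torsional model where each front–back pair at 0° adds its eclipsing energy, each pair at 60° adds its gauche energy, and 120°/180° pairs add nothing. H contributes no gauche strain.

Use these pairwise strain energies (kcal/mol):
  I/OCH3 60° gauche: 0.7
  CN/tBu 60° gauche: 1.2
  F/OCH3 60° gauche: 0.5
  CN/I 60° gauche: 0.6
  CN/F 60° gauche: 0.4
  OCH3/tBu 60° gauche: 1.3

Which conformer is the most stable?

C

A (staggered): tBu–OCH3 gauche, F–CN gauche, I–CN gauche, I–OCH3 gauche; 1.3 + 0.4 + 0.6 + 0.7 = 3.0 kcal/mol.
B (staggered): tBu–CN gauche, tBu–OCH3 gauche, F–OCH3 gauche, I–CN gauche; 1.2 + 1.3 + 0.5 + 0.6 = 3.6 kcal/mol.
C (staggered): tBu–CN gauche, F–CN gauche, F–OCH3 gauche, I–OCH3 gauche; 1.2 + 0.4 + 0.5 + 0.7 = 2.8 kcal/mol.
C has the lowest total (2.8 kcal/mol).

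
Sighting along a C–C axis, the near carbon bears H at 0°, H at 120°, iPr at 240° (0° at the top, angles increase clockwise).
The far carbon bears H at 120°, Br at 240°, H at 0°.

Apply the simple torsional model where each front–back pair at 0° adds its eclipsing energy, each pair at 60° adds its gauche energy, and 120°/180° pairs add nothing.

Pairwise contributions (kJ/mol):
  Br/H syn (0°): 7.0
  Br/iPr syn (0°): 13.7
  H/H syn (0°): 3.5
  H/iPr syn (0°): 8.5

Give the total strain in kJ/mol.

20.7 kJ/mol

This conformer (eclipsed): H–H eclipsed, H–H eclipsed, iPr–Br eclipsed; 3.5 + 3.5 + 13.7 = 20.7 kJ/mol.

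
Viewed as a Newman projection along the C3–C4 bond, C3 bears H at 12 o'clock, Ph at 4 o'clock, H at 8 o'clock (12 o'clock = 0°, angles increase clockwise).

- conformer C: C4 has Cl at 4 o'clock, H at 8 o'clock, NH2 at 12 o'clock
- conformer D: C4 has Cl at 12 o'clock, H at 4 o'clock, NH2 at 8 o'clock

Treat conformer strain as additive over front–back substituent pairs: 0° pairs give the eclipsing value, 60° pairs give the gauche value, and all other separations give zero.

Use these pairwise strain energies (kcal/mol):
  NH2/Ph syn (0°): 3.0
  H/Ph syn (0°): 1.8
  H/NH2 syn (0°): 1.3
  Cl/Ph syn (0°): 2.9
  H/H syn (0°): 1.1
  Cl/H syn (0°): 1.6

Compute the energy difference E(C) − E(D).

+0.6 kcal/mol

C (eclipsed): H–NH2 eclipsed, Ph–Cl eclipsed, H–H eclipsed; 1.3 + 2.9 + 1.1 = 5.3 kcal/mol.
D (eclipsed): H–Cl eclipsed, Ph–H eclipsed, H–NH2 eclipsed; 1.6 + 1.8 + 1.3 = 4.7 kcal/mol.
E(C) − E(D) = 5.3 − 4.7 = +0.6 kcal/mol.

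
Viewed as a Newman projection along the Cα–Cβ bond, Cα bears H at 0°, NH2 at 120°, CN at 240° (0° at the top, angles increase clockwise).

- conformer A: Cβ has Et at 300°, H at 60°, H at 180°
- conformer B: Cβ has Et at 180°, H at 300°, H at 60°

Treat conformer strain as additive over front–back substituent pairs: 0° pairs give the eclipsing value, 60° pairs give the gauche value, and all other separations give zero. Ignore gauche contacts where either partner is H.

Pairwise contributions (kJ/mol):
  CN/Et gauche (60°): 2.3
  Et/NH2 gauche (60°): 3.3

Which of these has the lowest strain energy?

A

A (staggered): CN–Et gauche; 2.3 = 2.3 kJ/mol.
B (staggered): NH2–Et gauche, CN–Et gauche; 3.3 + 2.3 = 5.6 kJ/mol.
A has the lowest total (2.3 kJ/mol).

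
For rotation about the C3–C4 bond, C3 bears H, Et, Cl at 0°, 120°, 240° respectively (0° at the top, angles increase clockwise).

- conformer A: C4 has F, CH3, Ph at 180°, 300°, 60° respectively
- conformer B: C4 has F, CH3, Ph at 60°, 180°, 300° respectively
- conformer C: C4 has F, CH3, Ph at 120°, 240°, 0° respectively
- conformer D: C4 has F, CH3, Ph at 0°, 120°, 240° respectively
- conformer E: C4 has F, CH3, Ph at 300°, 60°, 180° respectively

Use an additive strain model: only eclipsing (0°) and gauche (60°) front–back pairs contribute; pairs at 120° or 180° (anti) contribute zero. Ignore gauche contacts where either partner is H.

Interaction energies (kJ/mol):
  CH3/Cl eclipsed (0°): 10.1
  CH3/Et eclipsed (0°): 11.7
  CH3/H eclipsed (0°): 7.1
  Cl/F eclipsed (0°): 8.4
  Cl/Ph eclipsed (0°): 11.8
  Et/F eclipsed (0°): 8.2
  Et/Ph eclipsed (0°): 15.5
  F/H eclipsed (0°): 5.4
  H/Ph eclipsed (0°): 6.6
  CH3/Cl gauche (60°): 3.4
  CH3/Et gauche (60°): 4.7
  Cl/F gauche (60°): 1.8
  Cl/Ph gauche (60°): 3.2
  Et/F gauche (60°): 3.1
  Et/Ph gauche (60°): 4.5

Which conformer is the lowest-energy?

A is staggered. Et at 120° is gauche with F at 180° (3.1); Et at 120° is gauche with Ph at 60° (4.5); Cl at 240° is gauche with F at 180° (1.8); Cl at 240° is gauche with CH3 at 300° (3.4). Total 12.8 kJ/mol.
B is staggered. Et at 120° is gauche with F at 60° (3.1); Et at 120° is gauche with CH3 at 180° (4.7); Cl at 240° is gauche with CH3 at 180° (3.4); Cl at 240° is gauche with Ph at 300° (3.2). Total 14.4 kJ/mol.
C is eclipsed. H at 0° is eclipsed with Ph at 0° (6.6); Et at 120° is eclipsed with F at 120° (8.2); Cl at 240° is eclipsed with CH3 at 240° (10.1). Total 24.9 kJ/mol.
D is eclipsed. H at 0° is eclipsed with F at 0° (5.4); Et at 120° is eclipsed with CH3 at 120° (11.7); Cl at 240° is eclipsed with Ph at 240° (11.8). Total 28.9 kJ/mol.
E is staggered. Et at 120° is gauche with CH3 at 60° (4.7); Et at 120° is gauche with Ph at 180° (4.5); Cl at 240° is gauche with F at 300° (1.8); Cl at 240° is gauche with Ph at 180° (3.2). Total 14.2 kJ/mol.
A has the lowest total (12.8 kJ/mol).

A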